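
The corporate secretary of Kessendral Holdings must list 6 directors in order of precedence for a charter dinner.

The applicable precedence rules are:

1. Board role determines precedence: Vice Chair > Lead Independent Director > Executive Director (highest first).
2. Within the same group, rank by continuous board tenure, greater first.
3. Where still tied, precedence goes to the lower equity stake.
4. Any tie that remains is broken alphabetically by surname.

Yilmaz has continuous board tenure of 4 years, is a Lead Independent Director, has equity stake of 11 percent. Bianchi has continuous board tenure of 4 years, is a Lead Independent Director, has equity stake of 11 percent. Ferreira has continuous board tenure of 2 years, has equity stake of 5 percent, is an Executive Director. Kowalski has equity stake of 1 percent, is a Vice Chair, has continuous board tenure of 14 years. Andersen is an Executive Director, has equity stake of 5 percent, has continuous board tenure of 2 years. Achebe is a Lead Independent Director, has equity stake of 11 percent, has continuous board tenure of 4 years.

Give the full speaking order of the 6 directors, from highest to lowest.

By board role: Kowalski (Vice Chair); then Achebe, Bianchi and Yilmaz (Lead Independent Director); then Andersen and Ferreira (Executive Director).
Achebe, Bianchi and Yilmaz all have continuous board tenure 4 years, so the next rule applies.
Achebe, Bianchi and Yilmaz all have equity stake 11 percent, so the next rule applies.
Among Achebe, Bianchi and Yilmaz, alphabetically by surname: Achebe before Bianchi before Yilmaz.
Andersen and Ferreira both have continuous board tenure 2 years, so the next rule applies.
Andersen and Ferreira both have equity stake 5 percent, so the next rule applies.
Among Andersen and Ferreira, alphabetically by surname: Andersen before Ferreira.
Full order: Kowalski, Achebe, Bianchi, Yilmaz, Andersen, Ferreira.

Kowalski, Achebe, Bianchi, Yilmaz, Andersen, Ferreira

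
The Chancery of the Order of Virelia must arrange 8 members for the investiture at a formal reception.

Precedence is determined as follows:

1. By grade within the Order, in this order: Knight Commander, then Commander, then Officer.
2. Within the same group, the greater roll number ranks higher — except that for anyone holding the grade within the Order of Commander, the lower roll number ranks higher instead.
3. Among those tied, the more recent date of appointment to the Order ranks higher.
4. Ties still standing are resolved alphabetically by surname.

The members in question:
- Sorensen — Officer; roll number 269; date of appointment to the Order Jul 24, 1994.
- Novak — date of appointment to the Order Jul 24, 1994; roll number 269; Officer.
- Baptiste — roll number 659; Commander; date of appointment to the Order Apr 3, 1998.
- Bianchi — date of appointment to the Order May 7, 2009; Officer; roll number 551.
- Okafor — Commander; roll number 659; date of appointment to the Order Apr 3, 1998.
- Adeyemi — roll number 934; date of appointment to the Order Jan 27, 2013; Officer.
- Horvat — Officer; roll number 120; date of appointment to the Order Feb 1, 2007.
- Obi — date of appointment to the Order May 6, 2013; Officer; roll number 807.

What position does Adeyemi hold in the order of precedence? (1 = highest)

By grade within the Order: Baptiste and Okafor (Commander); then Adeyemi, Obi, Bianchi, Novak, Sorensen and Horvat (Officer).
Baptiste and Okafor both have roll number 659, so the next rule applies.
Baptiste and Okafor both have date of appointment to the Order Apr 3, 1998, so the next rule applies.
Among Baptiste and Okafor, alphabetically by surname: Baptiste before Okafor.
Among Adeyemi, Obi, Bianchi, Novak, Sorensen and Horvat, by roll number (higher first): Adeyemi (934) before Obi (807) before Bianchi (551) before Novak and Sorensen (269) before Horvat (120).
Novak and Sorensen both have date of appointment to the Order Jul 24, 1994, so the next rule applies.
Among Novak and Sorensen, alphabetically by surname: Novak before Sorensen.
Order: Baptiste, Okafor, Adeyemi, Obi, Bianchi, Novak, Sorensen, Horvat. So position 3.

3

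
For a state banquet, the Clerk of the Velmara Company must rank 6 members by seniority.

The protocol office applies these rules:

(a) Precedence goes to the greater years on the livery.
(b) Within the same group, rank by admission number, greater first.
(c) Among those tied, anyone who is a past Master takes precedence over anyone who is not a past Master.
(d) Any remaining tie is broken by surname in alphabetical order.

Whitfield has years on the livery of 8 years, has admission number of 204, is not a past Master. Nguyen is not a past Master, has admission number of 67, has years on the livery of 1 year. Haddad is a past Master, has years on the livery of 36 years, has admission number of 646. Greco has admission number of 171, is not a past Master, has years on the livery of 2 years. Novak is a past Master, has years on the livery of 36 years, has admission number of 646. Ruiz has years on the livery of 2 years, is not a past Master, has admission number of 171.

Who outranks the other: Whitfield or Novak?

Novak

By years on the livery (higher first): Haddad and Novak (both 36 years); then Whitfield (8 years); then Greco and Ruiz (both 2 years); then Nguyen (1 year).
Haddad and Novak both have admission number 646, so the next rule applies.
Haddad and Novak are each a past Master, so the next rule applies.
Among Haddad and Novak, alphabetically by surname: Haddad before Novak.
Greco and Ruiz both have admission number 171, so the next rule applies.
Greco and Ruiz are each not a past Master, so the next rule applies.
Among Greco and Ruiz, alphabetically by surname: Greco before Ruiz.
So Novak takes precedence.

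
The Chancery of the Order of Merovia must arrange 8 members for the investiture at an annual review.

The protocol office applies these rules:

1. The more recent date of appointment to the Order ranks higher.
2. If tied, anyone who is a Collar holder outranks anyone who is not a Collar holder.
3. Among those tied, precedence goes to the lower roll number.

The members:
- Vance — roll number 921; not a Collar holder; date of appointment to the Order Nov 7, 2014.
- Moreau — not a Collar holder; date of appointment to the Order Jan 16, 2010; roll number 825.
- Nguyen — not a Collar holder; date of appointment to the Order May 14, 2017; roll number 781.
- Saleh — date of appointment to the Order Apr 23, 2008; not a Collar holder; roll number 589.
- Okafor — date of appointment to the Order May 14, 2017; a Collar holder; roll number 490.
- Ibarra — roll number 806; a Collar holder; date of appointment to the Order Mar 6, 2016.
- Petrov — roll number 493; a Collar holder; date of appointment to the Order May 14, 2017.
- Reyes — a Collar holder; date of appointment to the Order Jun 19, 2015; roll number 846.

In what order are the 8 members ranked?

By date of appointment to the Order (later first): Okafor, Petrov and Nguyen (each May 14, 2017); then Ibarra (Mar 6, 2016); then Reyes (Jun 19, 2015); then Vance (Nov 7, 2014); then Moreau (Jan 16, 2010); then Saleh (Apr 23, 2008).
Among Okafor, Petrov and Nguyen, a Collar holder before not a Collar holder: Okafor and Petrov (a Collar holder) before Nguyen (not a Collar holder).
Among Okafor and Petrov, by roll number (lower first): Okafor (490) before Petrov (493).
Full order: Okafor, Petrov, Nguyen, Ibarra, Reyes, Vance, Moreau, Saleh.

Okafor, Petrov, Nguyen, Ibarra, Reyes, Vance, Moreau, Saleh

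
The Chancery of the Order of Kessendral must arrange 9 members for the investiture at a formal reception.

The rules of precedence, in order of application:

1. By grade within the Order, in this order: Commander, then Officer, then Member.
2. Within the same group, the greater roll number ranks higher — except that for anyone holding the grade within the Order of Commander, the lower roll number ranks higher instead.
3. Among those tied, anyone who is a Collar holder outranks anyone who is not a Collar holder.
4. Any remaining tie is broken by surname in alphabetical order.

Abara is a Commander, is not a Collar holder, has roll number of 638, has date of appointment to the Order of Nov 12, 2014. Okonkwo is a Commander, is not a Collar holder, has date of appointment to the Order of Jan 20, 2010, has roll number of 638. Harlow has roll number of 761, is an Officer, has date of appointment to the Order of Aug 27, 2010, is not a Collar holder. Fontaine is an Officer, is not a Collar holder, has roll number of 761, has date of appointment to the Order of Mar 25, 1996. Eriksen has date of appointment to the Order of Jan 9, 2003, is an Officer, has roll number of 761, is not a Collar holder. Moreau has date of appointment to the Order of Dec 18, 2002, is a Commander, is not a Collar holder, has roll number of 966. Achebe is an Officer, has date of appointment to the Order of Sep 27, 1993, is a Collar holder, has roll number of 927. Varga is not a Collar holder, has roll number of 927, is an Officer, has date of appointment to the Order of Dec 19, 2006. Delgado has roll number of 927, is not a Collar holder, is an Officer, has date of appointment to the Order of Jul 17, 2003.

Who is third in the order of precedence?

By grade within the Order: Abara, Okonkwo and Moreau (Commander); then Achebe, Delgado, Varga, Eriksen, Fontaine and Harlow (Officer).
Among Abara, Okonkwo and Moreau, by roll number (lower first) (reversed rule for this group): Abara and Okonkwo (638) before Moreau (966).
Abara and Okonkwo are each not a Collar holder, so the next rule applies.
Among Abara and Okonkwo, alphabetically by surname: Abara before Okonkwo.
Among Achebe, Delgado, Varga, Eriksen, Fontaine and Harlow, by roll number (higher first): Achebe, Delgado and Varga (927) before Eriksen, Fontaine and Harlow (761).
Among Achebe, Delgado and Varga, a Collar holder before not a Collar holder: Achebe (a Collar holder) before Delgado and Varga (not a Collar holder).
Among Delgado and Varga, alphabetically by surname: Delgado before Varga.
Eriksen, Fontaine and Harlow are each not a Collar holder, so the next rule applies.
Among Eriksen, Fontaine and Harlow, alphabetically by surname: Eriksen before Fontaine before Harlow.
Order: Abara, Okonkwo, Moreau, Achebe, Delgado, Varga, Eriksen, Fontaine, Harlow.

Moreau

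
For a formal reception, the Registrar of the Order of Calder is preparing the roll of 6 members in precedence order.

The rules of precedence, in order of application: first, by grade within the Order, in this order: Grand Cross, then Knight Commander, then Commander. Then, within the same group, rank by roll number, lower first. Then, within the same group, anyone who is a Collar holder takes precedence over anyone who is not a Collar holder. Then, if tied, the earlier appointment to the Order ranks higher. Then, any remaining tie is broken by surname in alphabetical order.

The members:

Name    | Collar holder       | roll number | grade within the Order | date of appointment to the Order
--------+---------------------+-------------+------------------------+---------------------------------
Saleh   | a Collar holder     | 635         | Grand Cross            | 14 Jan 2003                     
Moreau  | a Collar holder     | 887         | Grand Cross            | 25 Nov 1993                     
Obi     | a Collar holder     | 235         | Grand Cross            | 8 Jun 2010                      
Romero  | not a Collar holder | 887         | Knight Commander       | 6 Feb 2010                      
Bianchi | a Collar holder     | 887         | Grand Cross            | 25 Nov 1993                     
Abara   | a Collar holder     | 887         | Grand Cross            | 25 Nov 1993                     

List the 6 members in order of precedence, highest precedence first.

By grade within the Order: Obi, Saleh, Abara, Bianchi and Moreau (Grand Cross); then Romero (Knight Commander).
Among Obi, Saleh, Abara, Bianchi and Moreau, by roll number (lower first): Obi (235) before Saleh (635) before Abara, Bianchi and Moreau (887).
Abara, Bianchi and Moreau are each a Collar holder, so the next rule applies.
Abara, Bianchi and Moreau all have date of appointment to the Order 25 Nov 1993, so the next rule applies.
Among Abara, Bianchi and Moreau, alphabetically by surname: Abara before Bianchi before Moreau.
Full order: Obi, Saleh, Abara, Bianchi, Moreau, Romero.

Obi, Saleh, Abara, Bianchi, Moreau, Romero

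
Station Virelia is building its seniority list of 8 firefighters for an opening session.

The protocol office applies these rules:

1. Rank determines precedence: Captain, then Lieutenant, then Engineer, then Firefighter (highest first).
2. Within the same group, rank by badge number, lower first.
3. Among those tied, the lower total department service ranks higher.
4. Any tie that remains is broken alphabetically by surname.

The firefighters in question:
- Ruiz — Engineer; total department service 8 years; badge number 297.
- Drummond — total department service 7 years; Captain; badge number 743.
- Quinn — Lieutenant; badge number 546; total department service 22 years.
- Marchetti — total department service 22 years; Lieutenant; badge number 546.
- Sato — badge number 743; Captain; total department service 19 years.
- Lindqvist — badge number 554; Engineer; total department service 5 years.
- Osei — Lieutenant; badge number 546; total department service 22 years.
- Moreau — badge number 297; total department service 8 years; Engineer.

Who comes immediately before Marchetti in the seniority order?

By rank: Drummond and Sato (Captain); then Marchetti, Osei and Quinn (Lieutenant); then Moreau, Ruiz and Lindqvist (Engineer).
Drummond and Sato both have badge number 743, so the next rule applies.
Among Drummond and Sato, by total department service (lower first): Drummond (7 years) before Sato (19 years).
Marchetti, Osei and Quinn all have badge number 546, so the next rule applies.
Marchetti, Osei and Quinn all have total department service 22 years, so the next rule applies.
Among Marchetti, Osei and Quinn, alphabetically by surname: Marchetti before Osei before Quinn.
Among Moreau, Ruiz and Lindqvist, by badge number (lower first): Moreau and Ruiz (297) before Lindqvist (554).
Moreau and Ruiz both have total department service 8 years, so the next rule applies.
Among Moreau and Ruiz, alphabetically by surname: Moreau before Ruiz.
Order: Drummond, Sato, Marchetti, Osei, Quinn, Moreau, Ruiz, Lindqvist.

Sato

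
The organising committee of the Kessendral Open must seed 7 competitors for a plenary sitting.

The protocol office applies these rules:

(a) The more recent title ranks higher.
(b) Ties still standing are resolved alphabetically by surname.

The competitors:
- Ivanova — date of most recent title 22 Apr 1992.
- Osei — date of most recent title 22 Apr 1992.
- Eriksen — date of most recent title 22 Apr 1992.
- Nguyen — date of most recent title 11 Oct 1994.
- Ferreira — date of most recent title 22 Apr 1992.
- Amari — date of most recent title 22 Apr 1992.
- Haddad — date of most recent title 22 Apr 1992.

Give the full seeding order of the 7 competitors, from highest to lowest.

By date of most recent title (later first): Nguyen (11 Oct 1994); then Amari, Eriksen, Ferreira, Haddad, Ivanova and Osei (each 22 Apr 1992).
Among Amari, Eriksen, Ferreira, Haddad, Ivanova and Osei, alphabetically by surname: Amari before Eriksen before Ferreira before Haddad before Ivanova before Osei.
Full order: Nguyen, Amari, Eriksen, Ferreira, Haddad, Ivanova, Osei.

Nguyen, Amari, Eriksen, Ferreira, Haddad, Ivanova, Osei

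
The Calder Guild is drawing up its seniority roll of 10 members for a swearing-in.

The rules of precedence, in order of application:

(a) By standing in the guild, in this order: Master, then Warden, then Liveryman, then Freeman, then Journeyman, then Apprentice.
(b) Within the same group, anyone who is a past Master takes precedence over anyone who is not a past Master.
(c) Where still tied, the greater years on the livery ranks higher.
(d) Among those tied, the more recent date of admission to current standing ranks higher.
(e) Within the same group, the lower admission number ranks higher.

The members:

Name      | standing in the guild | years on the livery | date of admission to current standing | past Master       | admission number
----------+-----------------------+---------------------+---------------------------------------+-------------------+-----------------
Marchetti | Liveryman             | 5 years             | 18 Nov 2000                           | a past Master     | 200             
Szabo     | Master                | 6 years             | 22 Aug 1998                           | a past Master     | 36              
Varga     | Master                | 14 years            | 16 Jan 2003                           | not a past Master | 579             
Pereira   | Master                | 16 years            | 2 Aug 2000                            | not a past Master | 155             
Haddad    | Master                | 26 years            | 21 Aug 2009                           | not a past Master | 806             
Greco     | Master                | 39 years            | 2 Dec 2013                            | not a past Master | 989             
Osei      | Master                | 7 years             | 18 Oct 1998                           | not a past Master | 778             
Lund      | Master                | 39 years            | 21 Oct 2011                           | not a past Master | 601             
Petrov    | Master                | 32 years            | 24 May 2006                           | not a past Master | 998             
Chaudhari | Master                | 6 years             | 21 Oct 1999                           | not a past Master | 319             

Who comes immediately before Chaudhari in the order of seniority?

Osei

By standing in the guild: Szabo, Greco, Lund, Petrov, Haddad, Pereira, Varga, Osei and Chaudhari (Master); then Marchetti (Liveryman).
Among Szabo, Greco, Lund, Petrov, Haddad, Pereira, Varga, Osei and Chaudhari, a past Master before not a past Master: Szabo (a past Master) before Greco, Lund, Petrov, Haddad, Pereira, Varga, Osei and Chaudhari (not a past Master).
Among Greco, Lund, Petrov, Haddad, Pereira, Varga, Osei and Chaudhari, by years on the livery (higher first): Greco and Lund (39 years) before Petrov (32 years) before Haddad (26 years) before Pereira (16 years) before Varga (14 years) before Osei (7 years) before Chaudhari (6 years).
Among Greco and Lund, by date of admission to current standing (later first): Greco (2 Dec 2013) before Lund (21 Oct 2011).
Order: Szabo, Greco, Lund, Petrov, Haddad, Pereira, Varga, Osei, Chaudhari, Marchetti.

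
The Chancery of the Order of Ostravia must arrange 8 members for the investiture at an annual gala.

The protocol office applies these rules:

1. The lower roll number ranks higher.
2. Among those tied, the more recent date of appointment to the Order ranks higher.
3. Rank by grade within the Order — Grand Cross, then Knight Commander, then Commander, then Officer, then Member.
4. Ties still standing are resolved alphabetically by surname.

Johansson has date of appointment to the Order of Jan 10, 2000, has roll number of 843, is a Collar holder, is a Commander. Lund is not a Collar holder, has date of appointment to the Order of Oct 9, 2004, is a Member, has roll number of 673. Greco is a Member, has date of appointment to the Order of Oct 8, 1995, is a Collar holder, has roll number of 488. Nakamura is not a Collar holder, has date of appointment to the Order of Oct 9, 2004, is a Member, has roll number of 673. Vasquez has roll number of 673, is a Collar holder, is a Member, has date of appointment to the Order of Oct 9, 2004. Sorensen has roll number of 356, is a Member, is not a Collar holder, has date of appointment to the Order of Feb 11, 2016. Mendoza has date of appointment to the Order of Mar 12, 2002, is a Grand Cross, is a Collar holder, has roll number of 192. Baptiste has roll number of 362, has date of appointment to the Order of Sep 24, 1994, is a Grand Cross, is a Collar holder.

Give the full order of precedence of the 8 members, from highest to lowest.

By roll number (lower first): Mendoza (192); then Sorensen (356); then Baptiste (362); then Greco (488); then Lund, Nakamura and Vasquez (each 673); then Johansson (843).
Lund, Nakamura and Vasquez all have date of appointment to the Order Oct 9, 2004, so the next rule applies.
Lund, Nakamura and Vasquez are each Member, so the next rule applies.
Among Lund, Nakamura and Vasquez, alphabetically by surname: Lund before Nakamura before Vasquez.
Full order: Mendoza, Sorensen, Baptiste, Greco, Lund, Nakamura, Vasquez, Johansson.

Mendoza, Sorensen, Baptiste, Greco, Lund, Nakamura, Vasquez, Johansson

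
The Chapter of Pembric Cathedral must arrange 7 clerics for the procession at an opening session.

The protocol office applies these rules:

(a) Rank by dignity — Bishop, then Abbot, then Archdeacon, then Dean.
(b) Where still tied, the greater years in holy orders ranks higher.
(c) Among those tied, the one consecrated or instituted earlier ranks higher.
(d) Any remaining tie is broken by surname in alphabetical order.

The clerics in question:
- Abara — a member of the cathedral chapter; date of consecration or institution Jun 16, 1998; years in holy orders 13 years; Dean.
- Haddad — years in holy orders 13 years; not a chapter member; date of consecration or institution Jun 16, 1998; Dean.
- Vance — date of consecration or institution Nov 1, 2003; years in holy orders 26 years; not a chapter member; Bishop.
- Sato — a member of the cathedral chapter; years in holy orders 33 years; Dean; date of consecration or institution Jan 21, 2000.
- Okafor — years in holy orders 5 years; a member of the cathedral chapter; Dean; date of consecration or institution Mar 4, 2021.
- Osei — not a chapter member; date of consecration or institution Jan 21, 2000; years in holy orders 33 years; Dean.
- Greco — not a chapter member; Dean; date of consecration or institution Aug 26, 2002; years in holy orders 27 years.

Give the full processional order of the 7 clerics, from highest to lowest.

By dignity: Vance (Bishop); then Osei, Sato, Greco, Abara, Haddad and Okafor (Dean).
Among Osei, Sato, Greco, Abara, Haddad and Okafor, by years in holy orders (higher first): Osei and Sato (33 years) before Greco (27 years) before Abara and Haddad (13 years) before Okafor (5 years).
Osei and Sato both have date of consecration or institution Jan 21, 2000, so the next rule applies.
Among Osei and Sato, alphabetically by surname: Osei before Sato.
Abara and Haddad both have date of consecration or institution Jun 16, 1998, so the next rule applies.
Among Abara and Haddad, alphabetically by surname: Abara before Haddad.
Full order: Vance, Osei, Sato, Greco, Abara, Haddad, Okafor.

Vance, Osei, Sato, Greco, Abara, Haddad, Okafor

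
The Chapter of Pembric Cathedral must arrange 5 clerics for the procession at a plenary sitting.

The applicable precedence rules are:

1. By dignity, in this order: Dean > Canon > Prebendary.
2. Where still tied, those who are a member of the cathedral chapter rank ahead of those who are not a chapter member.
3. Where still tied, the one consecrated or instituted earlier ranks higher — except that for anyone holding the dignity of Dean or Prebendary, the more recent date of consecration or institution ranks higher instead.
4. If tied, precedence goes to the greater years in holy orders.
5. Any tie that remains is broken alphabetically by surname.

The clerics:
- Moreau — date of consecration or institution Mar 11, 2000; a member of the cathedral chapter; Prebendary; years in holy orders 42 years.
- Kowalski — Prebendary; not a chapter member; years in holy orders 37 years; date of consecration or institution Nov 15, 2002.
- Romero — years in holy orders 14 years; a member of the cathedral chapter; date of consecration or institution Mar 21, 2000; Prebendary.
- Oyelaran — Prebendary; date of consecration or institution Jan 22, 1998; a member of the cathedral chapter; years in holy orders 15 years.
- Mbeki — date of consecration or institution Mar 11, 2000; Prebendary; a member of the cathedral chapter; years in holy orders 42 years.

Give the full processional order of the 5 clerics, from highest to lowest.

Romero, Mbeki, Moreau, Oyelaran, Kowalski

By dignity: Romero, Mbeki, Moreau, Oyelaran and Kowalski (Prebendary).
Among Romero, Mbeki, Moreau, Oyelaran and Kowalski, a member of the cathedral chapter before not a chapter member: Romero, Mbeki, Moreau and Oyelaran (a member of the cathedral chapter) before Kowalski (not a chapter member).
Among Romero, Mbeki, Moreau and Oyelaran, by date of consecration or institution (later first) (reversed rule for this group): Romero (Mar 21, 2000) before Mbeki and Moreau (Mar 11, 2000) before Oyelaran (Jan 22, 1998).
Mbeki and Moreau both have years in holy orders 42 years, so the next rule applies.
Among Mbeki and Moreau, alphabetically by surname: Mbeki before Moreau.
Full order: Romero, Mbeki, Moreau, Oyelaran, Kowalski.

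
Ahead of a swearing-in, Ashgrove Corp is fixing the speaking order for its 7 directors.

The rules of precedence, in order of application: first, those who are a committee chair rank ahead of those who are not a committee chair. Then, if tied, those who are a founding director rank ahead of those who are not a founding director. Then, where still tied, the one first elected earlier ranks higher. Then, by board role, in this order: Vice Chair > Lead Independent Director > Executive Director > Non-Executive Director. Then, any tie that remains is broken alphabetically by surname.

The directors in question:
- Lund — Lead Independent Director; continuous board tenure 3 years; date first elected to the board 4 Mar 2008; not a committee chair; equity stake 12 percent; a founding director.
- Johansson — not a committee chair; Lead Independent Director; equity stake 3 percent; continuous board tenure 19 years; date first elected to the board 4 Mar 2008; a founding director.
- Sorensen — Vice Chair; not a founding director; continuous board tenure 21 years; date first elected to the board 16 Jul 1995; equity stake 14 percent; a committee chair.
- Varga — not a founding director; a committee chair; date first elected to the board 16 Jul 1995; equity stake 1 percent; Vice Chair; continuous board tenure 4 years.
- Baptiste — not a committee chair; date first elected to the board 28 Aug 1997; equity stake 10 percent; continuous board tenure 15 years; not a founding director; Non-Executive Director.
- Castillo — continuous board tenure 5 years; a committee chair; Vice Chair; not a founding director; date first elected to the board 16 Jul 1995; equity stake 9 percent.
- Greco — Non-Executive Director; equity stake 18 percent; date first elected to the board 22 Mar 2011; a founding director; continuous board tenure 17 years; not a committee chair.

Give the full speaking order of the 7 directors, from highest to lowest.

By the first rule: Castillo, Sorensen and Varga (each a committee chair); then Johansson, Lund, Greco and Baptiste (each not a committee chair).
Castillo, Sorensen and Varga are each not a founding director, so the next rule applies.
Castillo, Sorensen and Varga all have date first elected to the board 16 Jul 1995, so the next rule applies.
Castillo, Sorensen and Varga are each Vice Chair, so the next rule applies.
Among Castillo, Sorensen and Varga, alphabetically by surname: Castillo before Sorensen before Varga.
Among Johansson, Lund, Greco and Baptiste, a founding director before not a founding director: Johansson, Lund and Greco (a founding director) before Baptiste (not a founding director).
Among Johansson, Lund and Greco, by date first elected to the board (earlier first): Johansson and Lund (4 Mar 2008) before Greco (22 Mar 2011).
Johansson and Lund are each Lead Independent Director, so the next rule applies.
Among Johansson and Lund, alphabetically by surname: Johansson before Lund.
Full order: Castillo, Sorensen, Varga, Johansson, Lund, Greco, Baptiste.

Castillo, Sorensen, Varga, Johansson, Lund, Greco, Baptiste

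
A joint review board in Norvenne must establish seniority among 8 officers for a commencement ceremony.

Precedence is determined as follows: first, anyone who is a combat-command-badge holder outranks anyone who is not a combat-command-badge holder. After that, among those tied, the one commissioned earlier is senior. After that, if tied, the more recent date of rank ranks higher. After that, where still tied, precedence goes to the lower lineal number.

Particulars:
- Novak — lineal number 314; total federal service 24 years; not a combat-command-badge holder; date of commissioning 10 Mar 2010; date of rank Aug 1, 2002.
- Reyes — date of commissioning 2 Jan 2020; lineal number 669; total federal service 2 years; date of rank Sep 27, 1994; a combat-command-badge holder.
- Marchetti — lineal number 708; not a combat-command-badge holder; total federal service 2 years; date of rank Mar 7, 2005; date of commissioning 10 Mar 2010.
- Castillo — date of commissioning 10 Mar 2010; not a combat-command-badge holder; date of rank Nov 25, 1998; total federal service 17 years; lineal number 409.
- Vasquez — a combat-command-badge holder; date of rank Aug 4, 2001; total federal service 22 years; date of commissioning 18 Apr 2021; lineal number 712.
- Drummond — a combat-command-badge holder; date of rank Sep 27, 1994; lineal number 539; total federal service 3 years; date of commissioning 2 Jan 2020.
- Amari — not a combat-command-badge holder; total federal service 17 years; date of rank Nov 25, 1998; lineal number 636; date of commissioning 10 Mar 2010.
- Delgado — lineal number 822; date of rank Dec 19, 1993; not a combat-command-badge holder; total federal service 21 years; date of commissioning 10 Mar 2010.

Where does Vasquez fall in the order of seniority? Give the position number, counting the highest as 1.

By the first rule: Drummond, Reyes and Vasquez (each a combat-command-badge holder); then Marchetti, Novak, Castillo, Amari and Delgado (each not a combat-command-badge holder).
Among Drummond, Reyes and Vasquez, by date of commissioning (earlier first): Drummond and Reyes (2 Jan 2020) before Vasquez (18 Apr 2021).
Drummond and Reyes both have date of rank Sep 27, 1994, so the next rule applies.
Among Drummond and Reyes, by lineal number (lower first): Drummond (539) before Reyes (669).
Marchetti, Novak, Castillo, Amari and Delgado all have date of commissioning 10 Mar 2010, so the next rule applies.
Among Marchetti, Novak, Castillo, Amari and Delgado, by date of rank (later first): Marchetti (Mar 7, 2005) before Novak (Aug 1, 2002) before Castillo and Amari (Nov 25, 1998) before Delgado (Dec 19, 1993).
Among Castillo and Amari, by lineal number (lower first): Castillo (409) before Amari (636).
Order: Drummond, Reyes, Vasquez, Marchetti, Novak, Castillo, Amari, Delgado. So position 3.

3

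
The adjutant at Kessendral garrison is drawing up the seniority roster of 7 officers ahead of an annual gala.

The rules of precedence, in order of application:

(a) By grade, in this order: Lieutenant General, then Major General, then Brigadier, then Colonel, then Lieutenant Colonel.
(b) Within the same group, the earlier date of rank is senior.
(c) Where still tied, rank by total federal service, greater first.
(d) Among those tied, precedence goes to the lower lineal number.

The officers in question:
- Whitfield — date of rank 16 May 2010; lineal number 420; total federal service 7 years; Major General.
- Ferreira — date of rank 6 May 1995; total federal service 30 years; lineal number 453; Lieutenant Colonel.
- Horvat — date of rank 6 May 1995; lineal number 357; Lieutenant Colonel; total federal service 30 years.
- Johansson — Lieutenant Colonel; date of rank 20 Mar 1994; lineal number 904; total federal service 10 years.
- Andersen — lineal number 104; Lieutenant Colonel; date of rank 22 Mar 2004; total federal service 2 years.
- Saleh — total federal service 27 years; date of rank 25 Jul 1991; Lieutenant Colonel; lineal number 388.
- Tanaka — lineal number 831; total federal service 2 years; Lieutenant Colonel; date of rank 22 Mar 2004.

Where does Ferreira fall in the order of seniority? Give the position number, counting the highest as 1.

By grade: Whitfield (Major General); then Saleh, Johansson, Horvat, Ferreira, Andersen and Tanaka (Lieutenant Colonel).
Among Saleh, Johansson, Horvat, Ferreira, Andersen and Tanaka, by date of rank (earlier first): Saleh (25 Jul 1991) before Johansson (20 Mar 1994) before Horvat and Ferreira (6 May 1995) before Andersen and Tanaka (22 Mar 2004).
Horvat and Ferreira both have total federal service 30 years, so the next rule applies.
Among Horvat and Ferreira, by lineal number (lower first): Horvat (357) before Ferreira (453).
Andersen and Tanaka both have total federal service 2 years, so the next rule applies.
Among Andersen and Tanaka, by lineal number (lower first): Andersen (104) before Tanaka (831).
Order: Whitfield, Saleh, Johansson, Horvat, Ferreira, Andersen, Tanaka. So position 5.

5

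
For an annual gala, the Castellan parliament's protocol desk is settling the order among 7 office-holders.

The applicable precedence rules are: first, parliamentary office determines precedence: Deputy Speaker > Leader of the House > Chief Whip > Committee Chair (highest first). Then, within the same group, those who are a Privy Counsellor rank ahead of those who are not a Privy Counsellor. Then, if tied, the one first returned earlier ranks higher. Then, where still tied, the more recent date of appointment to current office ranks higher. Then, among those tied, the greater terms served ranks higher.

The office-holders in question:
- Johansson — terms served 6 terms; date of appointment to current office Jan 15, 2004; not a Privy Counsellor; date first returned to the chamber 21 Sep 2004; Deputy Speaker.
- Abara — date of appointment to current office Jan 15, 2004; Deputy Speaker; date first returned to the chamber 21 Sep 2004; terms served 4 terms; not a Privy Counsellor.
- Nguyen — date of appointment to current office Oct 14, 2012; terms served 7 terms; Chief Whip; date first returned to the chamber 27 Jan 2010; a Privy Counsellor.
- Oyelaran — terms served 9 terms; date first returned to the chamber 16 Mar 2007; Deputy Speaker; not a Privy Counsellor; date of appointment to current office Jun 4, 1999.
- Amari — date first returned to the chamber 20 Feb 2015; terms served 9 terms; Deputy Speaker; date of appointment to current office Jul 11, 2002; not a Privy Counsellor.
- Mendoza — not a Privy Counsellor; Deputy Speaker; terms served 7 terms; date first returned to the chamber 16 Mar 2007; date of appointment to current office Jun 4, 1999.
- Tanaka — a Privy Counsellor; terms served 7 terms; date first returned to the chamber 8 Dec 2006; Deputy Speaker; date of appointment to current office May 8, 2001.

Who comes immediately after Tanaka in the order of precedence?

Johansson

By parliamentary office: Tanaka, Johansson, Abara, Oyelaran, Mendoza and Amari (Deputy Speaker); then Nguyen (Chief Whip).
Among Tanaka, Johansson, Abara, Oyelaran, Mendoza and Amari, a Privy Counsellor before not a Privy Counsellor: Tanaka (a Privy Counsellor) before Johansson, Abara, Oyelaran, Mendoza and Amari (not a Privy Counsellor).
Among Johansson, Abara, Oyelaran, Mendoza and Amari, by date first returned to the chamber (earlier first): Johansson and Abara (21 Sep 2004) before Oyelaran and Mendoza (16 Mar 2007) before Amari (20 Feb 2015).
Johansson and Abara both have date of appointment to current office Jan 15, 2004, so the next rule applies.
Among Johansson and Abara, by terms served (higher first): Johansson (6 terms) before Abara (4 terms).
Oyelaran and Mendoza both have date of appointment to current office Jun 4, 1999, so the next rule applies.
Among Oyelaran and Mendoza, by terms served (higher first): Oyelaran (9 terms) before Mendoza (7 terms).
Order: Tanaka, Johansson, Abara, Oyelaran, Mendoza, Amari, Nguyen.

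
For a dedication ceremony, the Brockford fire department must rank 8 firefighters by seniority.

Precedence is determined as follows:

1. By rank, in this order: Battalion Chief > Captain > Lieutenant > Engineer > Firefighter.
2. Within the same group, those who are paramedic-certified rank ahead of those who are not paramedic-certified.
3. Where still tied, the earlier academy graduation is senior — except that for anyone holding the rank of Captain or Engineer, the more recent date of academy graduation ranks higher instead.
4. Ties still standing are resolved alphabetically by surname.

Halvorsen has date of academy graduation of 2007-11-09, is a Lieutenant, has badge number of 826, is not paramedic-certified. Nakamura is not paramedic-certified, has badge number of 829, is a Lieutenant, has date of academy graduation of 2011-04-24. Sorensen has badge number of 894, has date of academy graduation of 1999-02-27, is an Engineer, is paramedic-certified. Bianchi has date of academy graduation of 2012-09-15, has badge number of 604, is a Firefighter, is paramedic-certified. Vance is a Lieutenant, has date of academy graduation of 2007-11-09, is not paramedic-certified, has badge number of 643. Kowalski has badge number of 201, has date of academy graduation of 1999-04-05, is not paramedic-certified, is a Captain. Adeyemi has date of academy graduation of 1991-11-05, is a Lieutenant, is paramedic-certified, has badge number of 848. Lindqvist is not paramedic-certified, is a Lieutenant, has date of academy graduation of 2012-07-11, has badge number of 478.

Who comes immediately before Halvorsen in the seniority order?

Adeyemi

By rank: Kowalski (Captain); then Adeyemi, Halvorsen, Vance, Nakamura and Lindqvist (Lieutenant); then Sorensen (Engineer); then Bianchi (Firefighter).
Among Adeyemi, Halvorsen, Vance, Nakamura and Lindqvist, paramedic-certified before not paramedic-certified: Adeyemi (paramedic-certified) before Halvorsen, Vance, Nakamura and Lindqvist (not paramedic-certified).
Among Halvorsen, Vance, Nakamura and Lindqvist, by date of academy graduation (earlier first): Halvorsen and Vance (2007-11-09) before Nakamura (2011-04-24) before Lindqvist (2012-07-11).
Among Halvorsen and Vance, alphabetically by surname: Halvorsen before Vance.
Order: Kowalski, Adeyemi, Halvorsen, Vance, Nakamura, Lindqvist, Sorensen, Bianchi.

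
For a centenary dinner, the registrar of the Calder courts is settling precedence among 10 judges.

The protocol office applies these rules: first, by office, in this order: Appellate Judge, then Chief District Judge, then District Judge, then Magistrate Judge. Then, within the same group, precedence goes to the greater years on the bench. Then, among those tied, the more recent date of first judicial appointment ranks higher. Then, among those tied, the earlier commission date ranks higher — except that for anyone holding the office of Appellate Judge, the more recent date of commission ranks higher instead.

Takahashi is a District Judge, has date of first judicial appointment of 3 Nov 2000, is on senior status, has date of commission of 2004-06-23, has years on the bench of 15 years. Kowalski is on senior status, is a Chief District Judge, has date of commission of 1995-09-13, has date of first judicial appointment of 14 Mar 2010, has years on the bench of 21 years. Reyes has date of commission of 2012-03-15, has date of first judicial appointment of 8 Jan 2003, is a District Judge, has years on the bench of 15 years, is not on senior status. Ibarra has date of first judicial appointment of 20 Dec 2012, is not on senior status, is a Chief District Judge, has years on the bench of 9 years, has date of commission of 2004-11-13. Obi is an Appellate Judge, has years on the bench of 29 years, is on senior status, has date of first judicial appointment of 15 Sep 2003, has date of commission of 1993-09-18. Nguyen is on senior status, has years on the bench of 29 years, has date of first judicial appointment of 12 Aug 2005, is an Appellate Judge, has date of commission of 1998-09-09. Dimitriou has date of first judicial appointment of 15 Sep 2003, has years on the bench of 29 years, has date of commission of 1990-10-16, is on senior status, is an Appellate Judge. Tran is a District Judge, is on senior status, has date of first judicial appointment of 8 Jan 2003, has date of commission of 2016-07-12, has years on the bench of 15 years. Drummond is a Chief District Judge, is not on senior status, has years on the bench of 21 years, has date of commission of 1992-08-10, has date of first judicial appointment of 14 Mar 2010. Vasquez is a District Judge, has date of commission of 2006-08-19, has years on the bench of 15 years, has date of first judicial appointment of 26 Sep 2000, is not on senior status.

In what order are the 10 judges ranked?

Nguyen, Obi, Dimitriou, Drummond, Kowalski, Ibarra, Reyes, Tran, Takahashi, Vasquez

By office: Nguyen, Obi and Dimitriou (Appellate Judge); then Drummond, Kowalski and Ibarra (Chief District Judge); then Reyes, Tran, Takahashi and Vasquez (District Judge).
Nguyen, Obi and Dimitriou all have years on the bench 29 years, so the next rule applies.
Among Nguyen, Obi and Dimitriou, by date of first judicial appointment (later first): Nguyen (12 Aug 2005) before Obi and Dimitriou (15 Sep 2003).
Among Obi and Dimitriou, by date of commission (later first) (reversed rule for this group): Obi (1993-09-18) before Dimitriou (1990-10-16).
Among Drummond, Kowalski and Ibarra, by years on the bench (higher first): Drummond and Kowalski (21 years) before Ibarra (9 years).
Drummond and Kowalski both have date of first judicial appointment 14 Mar 2010, so the next rule applies.
Among Drummond and Kowalski, by date of commission (earlier first): Drummond (1992-08-10) before Kowalski (1995-09-13).
Reyes, Tran, Takahashi and Vasquez all have years on the bench 15 years, so the next rule applies.
Among Reyes, Tran, Takahashi and Vasquez, by date of first judicial appointment (later first): Reyes and Tran (8 Jan 2003) before Takahashi (3 Nov 2000) before Vasquez (26 Sep 2000).
Among Reyes and Tran, by date of commission (earlier first): Reyes (2012-03-15) before Tran (2016-07-12).
Full order: Nguyen, Obi, Dimitriou, Drummond, Kowalski, Ibarra, Reyes, Tran, Takahashi, Vasquez.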